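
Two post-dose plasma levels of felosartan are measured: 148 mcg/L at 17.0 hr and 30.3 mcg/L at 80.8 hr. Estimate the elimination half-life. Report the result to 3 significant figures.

27.9 hours

k = ln(C₁/C₂) / (t₂ − t₁) = ln(148/30.3) / (80.8 − 17.0)
  = 1.586 / 63.80 = 0.02486 hr⁻¹
t½ = ln 2 / k = ln 2 / 0.02486 ≈ 27.9 hours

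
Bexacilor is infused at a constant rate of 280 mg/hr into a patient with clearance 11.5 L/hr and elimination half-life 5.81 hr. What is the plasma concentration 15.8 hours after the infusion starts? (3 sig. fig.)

Css = rate / CL = 280 / 11.5 = 24.35 mg/L
k = ln 2 / 5.81 = 0.1193 hr⁻¹
C(t) = Css (1 − e^(−kt)) = 24.35 × (1 − e^(−1.885)) = 24.35 × 0.8482 ≈ 20.7 mg/L

20.7 mg/L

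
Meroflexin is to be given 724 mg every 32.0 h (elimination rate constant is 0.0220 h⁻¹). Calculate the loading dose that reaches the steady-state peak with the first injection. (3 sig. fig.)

Accumulation ratio R = 1 / (1 − e^(−kτ)) = 1 / (1 − e^(−0.02200×32.0)) = 1 / (1 − 0.4946) = 1.979
Loading dose = maintenance dose × R = 724 × 1.979 ≈ 1430 mg

1430 mg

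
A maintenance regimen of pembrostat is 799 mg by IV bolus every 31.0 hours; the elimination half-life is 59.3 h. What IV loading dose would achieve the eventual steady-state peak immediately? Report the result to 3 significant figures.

2630 mg

k = ln 2 / 59.3 = 0.01169 h⁻¹
Accumulation ratio R = 1 / (1 − e^(−kτ)) = 1 / (1 − e^(−0.01169×31.0)) = 1 / (1 − 0.6960) = 3.290
Loading dose = maintenance dose × R = 799 × 3.290 ≈ 2630 mg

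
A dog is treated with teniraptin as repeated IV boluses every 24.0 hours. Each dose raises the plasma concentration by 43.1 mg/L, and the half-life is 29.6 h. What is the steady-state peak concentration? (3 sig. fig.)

k = ln 2 / 29.6 = 0.02342 h⁻¹
Fraction remaining after one interval: e^(−kτ) = e^(−0.02342 × 24.0) = 0.5701
R = 1 / (1 − 0.5701) = 2.326
Css,max = 43.1 × 2.326 ≈ 100 mg/L

100 mg/L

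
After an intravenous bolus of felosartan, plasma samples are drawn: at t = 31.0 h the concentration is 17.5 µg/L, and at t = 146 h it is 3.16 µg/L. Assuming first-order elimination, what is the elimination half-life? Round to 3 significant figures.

k = ln(C₁/C₂) / (t₂ − t₁) = ln(17.5/3.16) / (146 − 31.0)
  = 1.712 / 115.0 = 0.01488 h⁻¹
t½ = ln 2 / k = ln 2 / 0.01488 ≈ 46.6 hours

46.6 hours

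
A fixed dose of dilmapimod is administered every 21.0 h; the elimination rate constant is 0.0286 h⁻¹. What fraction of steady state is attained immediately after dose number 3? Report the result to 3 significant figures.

f_n = 1 − e^(−nkτ) = 1 − e^(−3 × 0.02860 × 21.0) = 1 − e^(−1.802) = 1 − 0.1650 ≈ 0.835

0.835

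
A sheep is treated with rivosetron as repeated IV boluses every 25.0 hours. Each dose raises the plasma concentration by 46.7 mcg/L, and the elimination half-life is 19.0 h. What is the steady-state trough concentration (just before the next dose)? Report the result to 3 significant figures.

k = ln 2 / 19.0 = 0.03648 h⁻¹
Fraction remaining after one interval: e^(−kτ) = e^(−0.03648 × 25.0) = 0.4017
R = 1 / (1 − 0.4017) = 1.671
Css,max = 46.7 × 1.671 = 78.06 mcg/L
Css,min = Css,max × e^(−kτ) = 78.06 × 0.4017 ≈ 31.4 mcg/L

31.4 mcg/L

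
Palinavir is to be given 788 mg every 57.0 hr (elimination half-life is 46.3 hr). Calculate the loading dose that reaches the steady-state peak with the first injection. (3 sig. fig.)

1370 mg

k = ln 2 / 46.3 = 0.01497 hr⁻¹
Accumulation ratio R = 1 / (1 − e^(−kτ)) = 1 / (1 − e^(−0.01497×57.0)) = 1 / (1 − 0.4260) = 1.742
Loading dose = maintenance dose × R = 788 × 1.742 ≈ 1370 mg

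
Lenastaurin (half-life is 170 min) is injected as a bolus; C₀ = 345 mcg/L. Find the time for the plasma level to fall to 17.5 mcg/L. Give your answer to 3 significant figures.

k = ln 2 / 170 = 0.004077 min⁻¹
C(t) = C₀ e^(−kt)  ⇒  t = ln(C₀/C) / k
t = ln(345/17.5) / 0.004077 = 2.981 / 0.004077 ≈ 731 minutes

731 minutes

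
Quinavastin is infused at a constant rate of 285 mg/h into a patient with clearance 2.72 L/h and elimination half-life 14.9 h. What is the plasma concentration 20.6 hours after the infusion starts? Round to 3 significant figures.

64.6 mg/L

Css = rate / CL = 285 / 2.72 = 104.8 mg/L
k = ln 2 / 14.9 = 0.04652 h⁻¹
C(t) = Css (1 − e^(−kt)) = 104.8 × (1 − e^(−0.9583)) = 104.8 × 0.6165 ≈ 64.6 mg/L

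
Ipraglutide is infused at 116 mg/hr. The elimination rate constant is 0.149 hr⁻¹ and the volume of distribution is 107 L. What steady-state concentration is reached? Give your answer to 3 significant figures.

CL = k · V = 0.149 × 107 = 15.94 L/hr
Css = rate / CL = 116 / 15.94 ≈ 7.28 mg/L

7.28 mg/L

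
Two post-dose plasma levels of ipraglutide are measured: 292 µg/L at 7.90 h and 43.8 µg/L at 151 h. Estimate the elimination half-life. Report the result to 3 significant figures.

52.3 hours

k = ln(C₁/C₂) / (t₂ − t₁) = ln(292/43.8) / (151 − 7.90)
  = 1.897 / 143.1 = 0.01326 h⁻¹
t½ = ln 2 / k = ln 2 / 0.01326 ≈ 52.3 hours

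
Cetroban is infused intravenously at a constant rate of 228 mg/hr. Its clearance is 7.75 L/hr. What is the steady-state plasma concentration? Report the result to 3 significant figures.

Css = infusion rate / CL = 228 / 7.75 ≈ 29.4 mg/L

29.4 mg/L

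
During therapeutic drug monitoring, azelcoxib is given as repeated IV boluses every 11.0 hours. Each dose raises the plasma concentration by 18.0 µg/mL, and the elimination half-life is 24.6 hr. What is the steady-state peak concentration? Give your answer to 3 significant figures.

k = ln 2 / 24.6 = 0.02818 hr⁻¹
Fraction remaining after one interval: e^(−kτ) = e^(−0.02818 × 11.0) = 0.7335
R = 1 / (1 − 0.7335) = 3.752
Css,max = 18.0 × 3.752 ≈ 67.5 µg/mL

67.5 µg/mL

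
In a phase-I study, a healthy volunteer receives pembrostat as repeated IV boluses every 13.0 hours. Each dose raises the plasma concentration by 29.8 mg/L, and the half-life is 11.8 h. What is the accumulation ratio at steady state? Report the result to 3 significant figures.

1.87

k = ln 2 / 11.8 = 0.05874 h⁻¹
Fraction remaining after one interval: e^(−kτ) = e^(−0.05874 × 13.0) = 0.4660
R = 1 / (1 − 0.4660) = 1 / 0.5340 ≈ 1.87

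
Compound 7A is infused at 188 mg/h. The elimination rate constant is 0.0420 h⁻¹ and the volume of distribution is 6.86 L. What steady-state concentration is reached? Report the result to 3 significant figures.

CL = k · V = 0.0420 × 6.86 = 0.2881 L/h
Css = rate / CL = 188 / 0.2881 ≈ 653 µg/mL

653 µg/mL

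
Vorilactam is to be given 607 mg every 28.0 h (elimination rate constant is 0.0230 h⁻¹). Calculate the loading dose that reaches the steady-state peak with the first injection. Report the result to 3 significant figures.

1280 mg

Accumulation ratio R = 1 / (1 − e^(−kτ)) = 1 / (1 − e^(−0.02300×28.0)) = 1 / (1 − 0.5252) = 2.106
Loading dose = maintenance dose × R = 607 × 2.106 ≈ 1280 mg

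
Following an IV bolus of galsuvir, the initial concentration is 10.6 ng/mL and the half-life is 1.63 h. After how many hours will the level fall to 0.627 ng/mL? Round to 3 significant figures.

k = ln 2 / 1.63 = 0.4252 h⁻¹
C(t) = C₀ e^(−kt)  ⇒  t = ln(C₀/C) / k
t = ln(10.6/0.627) / 0.4252 = 2.828 / 0.4252 ≈ 6.65 hours

6.65 hours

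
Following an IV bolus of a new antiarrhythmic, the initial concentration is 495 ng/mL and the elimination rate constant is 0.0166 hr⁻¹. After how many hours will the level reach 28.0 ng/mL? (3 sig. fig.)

173 hours

C(t) = C₀ e^(−kt)  ⇒  t = ln(C₀/C) / k
t = ln(495/28.0) / 0.01660 = 2.872 / 0.01660 ≈ 173 hours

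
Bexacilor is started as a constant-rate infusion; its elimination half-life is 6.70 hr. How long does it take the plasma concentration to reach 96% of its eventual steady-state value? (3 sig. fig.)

k = ln 2 / 6.70 = 0.1035 hr⁻¹
f = 1 − e^(−kt)  ⇒  t = −ln(1 − f) / k
t = −ln(1 − 0.96) / 0.1035 = 3.219 / 0.1035 ≈ 31.1 hours

31.1 hours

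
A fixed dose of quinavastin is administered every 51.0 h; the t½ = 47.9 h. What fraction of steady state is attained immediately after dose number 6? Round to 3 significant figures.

k = ln 2 / 47.9 = 0.01447 h⁻¹
f_n = 1 − e^(−nkτ) = 1 − e^(−6 × 0.01447 × 51.0) = 1 − e^(−4.428) = 1 − 0.01194 ≈ 0.988

0.988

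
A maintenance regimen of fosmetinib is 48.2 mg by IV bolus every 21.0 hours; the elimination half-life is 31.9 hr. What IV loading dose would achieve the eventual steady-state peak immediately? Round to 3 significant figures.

132 mg

k = ln 2 / 31.9 = 0.02173 hr⁻¹
Accumulation ratio R = 1 / (1 − e^(−kτ)) = 1 / (1 − e^(−0.02173×21.0)) = 1 / (1 − 0.6336) = 2.729
Loading dose = maintenance dose × R = 48.2 × 2.729 ≈ 132 mg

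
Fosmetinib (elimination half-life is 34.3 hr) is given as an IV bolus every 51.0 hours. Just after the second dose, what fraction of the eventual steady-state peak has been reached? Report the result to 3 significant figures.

k = ln 2 / 34.3 = 0.02021 hr⁻¹
f_n = 1 − e^(−nkτ) = 1 − e^(−2 × 0.02021 × 51.0) = 1 − e^(−2.061) = 1 − 0.1273 ≈ 0.873

0.873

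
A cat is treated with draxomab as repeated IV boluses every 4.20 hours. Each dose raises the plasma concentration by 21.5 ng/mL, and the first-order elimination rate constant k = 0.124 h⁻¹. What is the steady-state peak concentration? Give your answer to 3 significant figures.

Fraction remaining after one interval: e^(−kτ) = e^(−0.1240 × 4.20) = 0.5940
R = 1 / (1 − 0.5940) = 2.463
Css,max = 21.5 × 2.463 ≈ 53.0 ng/mL

53.0 ng/mL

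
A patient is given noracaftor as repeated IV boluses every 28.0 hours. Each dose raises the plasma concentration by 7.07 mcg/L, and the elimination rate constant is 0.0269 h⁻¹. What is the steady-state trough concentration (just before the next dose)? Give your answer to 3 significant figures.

Fraction remaining after one interval: e^(−kτ) = e^(−0.02690 × 28.0) = 0.4709
R = 1 / (1 − 0.4709) = 1.890
Css,max = 7.07 × 1.890 = 13.36 mcg/L
Css,min = Css,max × e^(−kτ) = 13.36 × 0.4709 ≈ 6.29 mcg/L

6.29 mcg/L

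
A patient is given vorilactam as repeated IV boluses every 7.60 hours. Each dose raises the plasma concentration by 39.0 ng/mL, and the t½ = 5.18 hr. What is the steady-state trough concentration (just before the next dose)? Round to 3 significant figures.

22.1 ng/mL

k = ln 2 / 5.18 = 0.1338 hr⁻¹
Fraction remaining after one interval: e^(−kτ) = e^(−0.1338 × 7.60) = 0.3617
R = 1 / (1 − 0.3617) = 1.567
Css,max = 39.0 × 1.567 = 61.10 ng/mL
Css,min = Css,max × e^(−kτ) = 61.10 × 0.3617 ≈ 22.1 ng/mL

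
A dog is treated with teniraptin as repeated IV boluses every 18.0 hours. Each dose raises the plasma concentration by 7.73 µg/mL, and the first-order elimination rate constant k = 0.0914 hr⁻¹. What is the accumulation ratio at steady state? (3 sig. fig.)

Fraction remaining after one interval: e^(−kτ) = e^(−0.09140 × 18.0) = 0.1930
R = 1 / (1 − 0.1930) = 1 / 0.8070 ≈ 1.24

1.24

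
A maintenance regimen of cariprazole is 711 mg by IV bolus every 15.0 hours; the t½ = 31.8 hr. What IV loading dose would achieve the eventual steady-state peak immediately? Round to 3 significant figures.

2550 mg

k = ln 2 / 31.8 = 0.02180 hr⁻¹
Accumulation ratio R = 1 / (1 − e^(−kτ)) = 1 / (1 − e^(−0.02180×15.0)) = 1 / (1 − 0.7211) = 3.586
Loading dose = maintenance dose × R = 711 × 3.586 ≈ 2550 mg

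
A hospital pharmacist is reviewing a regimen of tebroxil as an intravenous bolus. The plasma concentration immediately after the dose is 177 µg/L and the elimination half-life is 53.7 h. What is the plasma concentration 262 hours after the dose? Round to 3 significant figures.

6.02 µg/L

k = ln 2 / 53.7 = 0.01291 h⁻¹
262 h is 4.879 half-lives, so C = 177 × (1/2)^4.879 = 177 × 0.03399 ≈ 6.02 µg/L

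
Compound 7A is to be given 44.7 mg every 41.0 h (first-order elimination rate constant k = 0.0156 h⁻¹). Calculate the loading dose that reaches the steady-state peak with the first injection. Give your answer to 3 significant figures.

94.6 mg

Accumulation ratio R = 1 / (1 − e^(−kτ)) = 1 / (1 − e^(−0.01560×41.0)) = 1 / (1 − 0.5275) = 2.116
Loading dose = maintenance dose × R = 44.7 × 2.116 ≈ 94.6 mg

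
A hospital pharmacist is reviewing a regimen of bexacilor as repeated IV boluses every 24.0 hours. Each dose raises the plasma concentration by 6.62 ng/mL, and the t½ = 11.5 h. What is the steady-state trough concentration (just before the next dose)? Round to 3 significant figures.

k = ln 2 / 11.5 = 0.06027 h⁻¹
Fraction remaining after one interval: e^(−kτ) = e^(−0.06027 × 24.0) = 0.2354
R = 1 / (1 − 0.2354) = 1.308
Css,max = 6.62 × 1.308 = 8.658 ng/mL
Css,min = Css,max × e^(−kτ) = 8.658 × 0.2354 ≈ 2.04 ng/mL

2.04 ng/mL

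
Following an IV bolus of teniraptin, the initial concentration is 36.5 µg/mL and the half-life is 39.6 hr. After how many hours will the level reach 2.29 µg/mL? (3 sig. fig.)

k = ln 2 / 39.6 = 0.01750 hr⁻¹
C(t) = C₀ e^(−kt)  ⇒  t = ln(C₀/C) / k
t = ln(36.5/2.29) / 0.01750 = 2.769 / 0.01750 ≈ 158 hours

158 hours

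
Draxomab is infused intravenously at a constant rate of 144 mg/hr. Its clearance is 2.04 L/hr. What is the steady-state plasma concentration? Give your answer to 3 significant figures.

Css = infusion rate / CL = 144 / 2.04 ≈ 70.6 µg/mL

70.6 µg/mL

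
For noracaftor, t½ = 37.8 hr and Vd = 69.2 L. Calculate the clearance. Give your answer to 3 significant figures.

1.27 L/hr

k = ln 2 / t½ = ln 2 / 37.8 = 0.01834 hr⁻¹
CL = k · V = 0.01834 × 69.2 ≈ 1.27 L/hr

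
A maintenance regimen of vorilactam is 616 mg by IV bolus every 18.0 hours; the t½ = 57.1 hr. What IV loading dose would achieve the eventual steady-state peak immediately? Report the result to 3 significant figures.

3140 mg

k = ln 2 / 57.1 = 0.01214 hr⁻¹
Accumulation ratio R = 1 / (1 − e^(−kτ)) = 1 / (1 − e^(−0.01214×18.0)) = 1 / (1 − 0.8037) = 5.095
Loading dose = maintenance dose × R = 616 × 5.095 ≈ 3140 mg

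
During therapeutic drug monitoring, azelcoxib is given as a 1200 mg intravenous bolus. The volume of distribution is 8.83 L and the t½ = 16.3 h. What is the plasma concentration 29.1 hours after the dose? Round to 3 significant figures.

39.4 mg/L

C₀ = dose / V = 1200 / 8.83 = 135.9 mg/L
k = ln 2 / 16.3 = 0.04252 h⁻¹
C(t) = C₀ e^(−kt) = 135.9 × e^(−0.04252 × 29.1) = 135.9 × e^(−1.237) = 135.9 × 0.2901 ≈ 39.4 mg/L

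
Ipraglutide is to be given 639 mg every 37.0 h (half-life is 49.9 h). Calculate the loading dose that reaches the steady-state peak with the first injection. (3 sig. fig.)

1590 mg

k = ln 2 / 49.9 = 0.01389 h⁻¹
Accumulation ratio R = 1 / (1 − e^(−kτ)) = 1 / (1 − e^(−0.01389×37.0)) = 1 / (1 − 0.5981) = 2.488
Loading dose = maintenance dose × R = 639 × 2.488 ≈ 1590 mg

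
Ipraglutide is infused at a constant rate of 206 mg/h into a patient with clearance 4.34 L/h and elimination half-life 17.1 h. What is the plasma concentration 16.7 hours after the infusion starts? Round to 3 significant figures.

Css = rate / CL = 206 / 4.34 = 47.47 µg/mL
k = ln 2 / 17.1 = 0.04053 h⁻¹
C(t) = Css (1 − e^(−kt)) = 47.47 × (1 − e^(−0.6769)) = 47.47 × 0.4918 ≈ 23.3 µg/mL

23.3 µg/mL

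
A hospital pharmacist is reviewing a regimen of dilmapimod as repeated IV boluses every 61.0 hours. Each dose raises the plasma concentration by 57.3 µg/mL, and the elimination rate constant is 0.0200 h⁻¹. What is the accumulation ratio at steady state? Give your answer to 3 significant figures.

Fraction remaining after one interval: e^(−kτ) = e^(−0.02000 × 61.0) = 0.2952
R = 1 / (1 − 0.2952) = 1 / 0.7048 ≈ 1.42

1.42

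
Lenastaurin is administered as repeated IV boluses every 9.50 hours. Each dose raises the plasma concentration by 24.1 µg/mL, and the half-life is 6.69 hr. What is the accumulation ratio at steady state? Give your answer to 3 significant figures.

1.60

k = ln 2 / 6.69 = 0.1036 hr⁻¹
Fraction remaining after one interval: e^(−kτ) = e^(−0.1036 × 9.50) = 0.3737
R = 1 / (1 − 0.3737) = 1 / 0.6263 ≈ 1.60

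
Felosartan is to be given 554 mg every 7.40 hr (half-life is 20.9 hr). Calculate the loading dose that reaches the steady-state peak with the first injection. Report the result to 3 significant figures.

k = ln 2 / 20.9 = 0.03316 hr⁻¹
Accumulation ratio R = 1 / (1 − e^(−kτ)) = 1 / (1 − e^(−0.03316×7.40)) = 1 / (1 − 0.7824) = 4.595
Loading dose = maintenance dose × R = 554 × 4.595 ≈ 2550 mg

2550 mg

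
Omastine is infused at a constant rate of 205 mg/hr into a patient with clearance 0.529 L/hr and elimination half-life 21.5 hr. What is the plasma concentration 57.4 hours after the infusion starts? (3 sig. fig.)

327 mg/L

Css = rate / CL = 205 / 0.529 = 387.5 mg/L
k = ln 2 / 21.5 = 0.03224 hr⁻¹
C(t) = Css (1 − e^(−kt)) = 387.5 × (1 − e^(−1.851)) = 387.5 × 0.8428 ≈ 327 mg/L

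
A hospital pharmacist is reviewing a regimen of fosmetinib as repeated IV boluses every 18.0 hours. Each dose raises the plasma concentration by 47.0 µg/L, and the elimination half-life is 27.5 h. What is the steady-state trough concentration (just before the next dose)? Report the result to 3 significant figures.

81.9 µg/L

k = ln 2 / 27.5 = 0.02521 h⁻¹
Fraction remaining after one interval: e^(−kτ) = e^(−0.02521 × 18.0) = 0.6353
R = 1 / (1 − 0.6353) = 2.742
Css,max = 47.0 × 2.742 = 128.9 µg/L
Css,min = Css,max × e^(−kτ) = 128.9 × 0.6353 ≈ 81.9 µg/L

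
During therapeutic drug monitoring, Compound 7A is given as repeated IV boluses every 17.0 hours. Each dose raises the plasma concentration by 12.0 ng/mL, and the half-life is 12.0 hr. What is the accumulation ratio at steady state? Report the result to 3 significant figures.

1.60

k = ln 2 / 12.0 = 0.05776 hr⁻¹
Fraction remaining after one interval: e^(−kτ) = e^(−0.05776 × 17.0) = 0.3746
R = 1 / (1 − 0.3746) = 1 / 0.6254 ≈ 1.60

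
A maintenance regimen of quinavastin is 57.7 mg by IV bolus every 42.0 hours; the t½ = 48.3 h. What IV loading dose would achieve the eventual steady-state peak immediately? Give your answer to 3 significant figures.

127 mg

k = ln 2 / 48.3 = 0.01435 h⁻¹
Accumulation ratio R = 1 / (1 − e^(−kτ)) = 1 / (1 − e^(−0.01435×42.0)) = 1 / (1 − 0.5473) = 2.209
Loading dose = maintenance dose × R = 57.7 × 2.209 ≈ 127 mg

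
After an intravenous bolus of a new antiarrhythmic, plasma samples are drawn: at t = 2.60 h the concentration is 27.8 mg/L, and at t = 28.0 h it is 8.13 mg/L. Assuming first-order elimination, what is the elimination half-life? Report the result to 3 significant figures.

14.3 hours

k = ln(C₁/C₂) / (t₂ − t₁) = ln(27.8/8.13) / (28.0 − 2.60)
  = 1.229 / 25.40 = 0.04840 h⁻¹
t½ = ln 2 / k = ln 2 / 0.04840 ≈ 14.3 hours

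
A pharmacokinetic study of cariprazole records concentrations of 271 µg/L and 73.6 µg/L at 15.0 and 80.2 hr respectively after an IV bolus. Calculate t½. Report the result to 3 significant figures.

k = ln(C₁/C₂) / (t₂ − t₁) = ln(271/73.6) / (80.2 − 15.0)
  = 1.303 / 65.20 = 0.01999 hr⁻¹
t½ = ln 2 / k = ln 2 / 0.01999 ≈ 34.7 hours

34.7 hours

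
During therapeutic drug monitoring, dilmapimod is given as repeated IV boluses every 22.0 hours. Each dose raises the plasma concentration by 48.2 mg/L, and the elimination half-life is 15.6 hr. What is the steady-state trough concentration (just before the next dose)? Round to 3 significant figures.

k = ln 2 / 15.6 = 0.04443 hr⁻¹
Fraction remaining after one interval: e^(−kτ) = e^(−0.04443 × 22.0) = 0.3762
R = 1 / (1 − 0.3762) = 1.603
Css,max = 48.2 × 1.603 = 77.27 mg/L
Css,min = Css,max × e^(−kτ) = 77.27 × 0.3762 ≈ 29.1 mg/L

29.1 mg/L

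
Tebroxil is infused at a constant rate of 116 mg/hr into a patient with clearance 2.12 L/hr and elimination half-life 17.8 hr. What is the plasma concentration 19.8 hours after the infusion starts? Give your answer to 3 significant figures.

Css = rate / CL = 116 / 2.12 = 54.72 mg/L
k = ln 2 / 17.8 = 0.03894 hr⁻¹
C(t) = Css (1 − e^(−kt)) = 54.72 × (1 − e^(−0.7710)) = 54.72 × 0.5375 ≈ 29.4 mg/L

29.4 mg/L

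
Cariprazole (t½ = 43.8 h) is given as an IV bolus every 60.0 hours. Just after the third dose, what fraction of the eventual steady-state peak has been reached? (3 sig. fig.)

k = ln 2 / 43.8 = 0.01583 h⁻¹
f_n = 1 − e^(−nkτ) = 1 − e^(−3 × 0.01583 × 60.0) = 1 − e^(−2.849) = 1 − 0.05793 ≈ 0.942

0.942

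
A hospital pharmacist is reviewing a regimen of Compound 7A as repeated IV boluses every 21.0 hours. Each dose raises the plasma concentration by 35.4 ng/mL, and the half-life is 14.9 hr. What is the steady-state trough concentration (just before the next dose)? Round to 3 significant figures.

k = ln 2 / 14.9 = 0.04652 hr⁻¹
Fraction remaining after one interval: e^(−kτ) = e^(−0.04652 × 21.0) = 0.3765
R = 1 / (1 − 0.3765) = 1.604
Css,max = 35.4 × 1.604 = 56.77 ng/mL
Css,min = Css,max × e^(−kτ) = 56.77 × 0.3765 ≈ 21.4 ng/mL

21.4 ng/mL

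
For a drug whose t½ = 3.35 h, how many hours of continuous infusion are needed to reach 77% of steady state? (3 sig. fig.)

7.10 hours

k = ln 2 / 3.35 = 0.2069 h⁻¹
f = 1 − e^(−kt)  ⇒  t = −ln(1 − f) / k
t = −ln(1 − 0.77) / 0.2069 = 1.470 / 0.2069 ≈ 7.10 hours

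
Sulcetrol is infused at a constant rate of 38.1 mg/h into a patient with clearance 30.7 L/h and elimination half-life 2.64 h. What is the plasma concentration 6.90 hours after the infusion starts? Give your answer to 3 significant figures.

1.04 µg/mL

Css = rate / CL = 38.1 / 30.7 = 1.241 µg/mL
k = ln 2 / 2.64 = 0.2626 h⁻¹
C(t) = Css (1 − e^(−kt)) = 1.241 × (1 − e^(−1.812)) = 1.241 × 0.8366 ≈ 1.04 µg/mL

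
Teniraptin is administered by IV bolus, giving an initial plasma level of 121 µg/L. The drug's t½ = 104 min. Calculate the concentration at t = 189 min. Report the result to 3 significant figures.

34.3 µg/L

k = ln 2 / 104 = 0.006665 min⁻¹
189 min is 1.817 half-lives, so C = 121 × (1/2)^1.817 = 121 × 0.2838 ≈ 34.3 µg/L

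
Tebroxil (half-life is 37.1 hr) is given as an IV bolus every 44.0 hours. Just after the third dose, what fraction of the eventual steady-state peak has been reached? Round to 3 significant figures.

k = ln 2 / 37.1 = 0.01868 hr⁻¹
f_n = 1 − e^(−nkτ) = 1 − e^(−3 × 0.01868 × 44.0) = 1 − e^(−2.466) = 1 − 0.08491 ≈ 0.915

0.915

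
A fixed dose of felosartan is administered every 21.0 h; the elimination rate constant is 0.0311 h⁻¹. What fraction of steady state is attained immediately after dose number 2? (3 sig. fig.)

f_n = 1 − e^(−nkτ) = 1 − e^(−2 × 0.03110 × 21.0) = 1 − e^(−1.306) = 1 − 0.2708 ≈ 0.729

0.729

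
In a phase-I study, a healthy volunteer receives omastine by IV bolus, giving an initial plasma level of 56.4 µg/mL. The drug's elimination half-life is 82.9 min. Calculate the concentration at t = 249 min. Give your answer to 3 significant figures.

k = ln 2 / 82.9 = 0.008361 min⁻¹
249 min is 3.004 half-lives, so C = 56.4 × (1/2)^3.004 = 56.4 × 0.1247 ≈ 7.03 µg/mL

7.03 µg/mL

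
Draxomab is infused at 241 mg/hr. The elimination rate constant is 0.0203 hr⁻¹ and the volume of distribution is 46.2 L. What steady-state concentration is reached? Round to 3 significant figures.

CL = k · V = 0.0203 × 46.2 = 0.9379 L/hr
Css = rate / CL = 241 / 0.9379 ≈ 257 µg/mL

257 µg/mL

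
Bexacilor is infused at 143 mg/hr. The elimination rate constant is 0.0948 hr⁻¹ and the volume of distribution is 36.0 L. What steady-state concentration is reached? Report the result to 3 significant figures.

CL = k · V = 0.0948 × 36.0 = 3.413 L/hr
Css = rate / CL = 143 / 3.413 ≈ 41.9 µg/mL

41.9 µg/mL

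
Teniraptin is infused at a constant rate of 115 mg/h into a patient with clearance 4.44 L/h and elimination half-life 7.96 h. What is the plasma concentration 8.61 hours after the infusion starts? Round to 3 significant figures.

Css = rate / CL = 115 / 4.44 = 25.90 µg/mL
k = ln 2 / 7.96 = 0.08708 h⁻¹
C(t) = Css (1 − e^(−kt)) = 25.90 × (1 − e^(−0.7497)) = 25.90 × 0.5275 ≈ 13.7 µg/mL

13.7 µg/mL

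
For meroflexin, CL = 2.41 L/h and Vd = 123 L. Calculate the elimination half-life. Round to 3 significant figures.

k = CL / V = 2.41 / 123 = 0.01959 h⁻¹
t½ = ln 2 / k = ln 2 / 0.01959 ≈ 35.4 hours

35.4 hours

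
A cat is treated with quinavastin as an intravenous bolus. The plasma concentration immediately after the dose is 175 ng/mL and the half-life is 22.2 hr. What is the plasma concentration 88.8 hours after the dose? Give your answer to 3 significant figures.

k = ln 2 / 22.2 = 0.03122 hr⁻¹
88.8 hr is 4.000 half-lives, so C = 175 × (1/2)^4.000 = 175 × 0.06250 ≈ 10.9 ng/mL

10.9 ng/mL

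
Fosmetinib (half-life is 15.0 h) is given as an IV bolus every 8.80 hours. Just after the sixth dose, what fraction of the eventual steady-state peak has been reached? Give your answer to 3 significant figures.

0.913

k = ln 2 / 15.0 = 0.04621 h⁻¹
f_n = 1 − e^(−nkτ) = 1 − e^(−6 × 0.04621 × 8.80) = 1 − e^(−2.440) = 1 − 0.08717 ≈ 0.913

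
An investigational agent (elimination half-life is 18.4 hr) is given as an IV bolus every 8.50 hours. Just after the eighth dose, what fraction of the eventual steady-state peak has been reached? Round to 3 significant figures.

k = ln 2 / 18.4 = 0.03767 hr⁻¹
f_n = 1 − e^(−nkτ) = 1 − e^(−8 × 0.03767 × 8.50) = 1 − e^(−2.562) = 1 − 0.07718 ≈ 0.923

0.923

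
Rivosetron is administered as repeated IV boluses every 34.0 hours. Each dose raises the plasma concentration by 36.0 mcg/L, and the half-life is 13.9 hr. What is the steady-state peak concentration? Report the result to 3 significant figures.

44.1 mcg/L

k = ln 2 / 13.9 = 0.04987 hr⁻¹
Fraction remaining after one interval: e^(−kτ) = e^(−0.04987 × 34.0) = 0.1835
R = 1 / (1 − 0.1835) = 1.225
Css,max = 36.0 × 1.225 ≈ 44.1 mcg/L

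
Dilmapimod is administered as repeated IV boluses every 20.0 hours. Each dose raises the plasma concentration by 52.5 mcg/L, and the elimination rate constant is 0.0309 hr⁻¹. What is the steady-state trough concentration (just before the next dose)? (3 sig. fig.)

61.4 mcg/L

Fraction remaining after one interval: e^(−kτ) = e^(−0.03090 × 20.0) = 0.5390
R = 1 / (1 − 0.5390) = 2.169
Css,max = 52.5 × 2.169 = 113.9 mcg/L
Css,min = Css,max × e^(−kτ) = 113.9 × 0.5390 ≈ 61.4 mcg/L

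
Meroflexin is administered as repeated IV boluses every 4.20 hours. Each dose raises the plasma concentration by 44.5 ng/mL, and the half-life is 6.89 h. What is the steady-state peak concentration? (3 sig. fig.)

k = ln 2 / 6.89 = 0.1006 h⁻¹
Fraction remaining after one interval: e^(−kτ) = e^(−0.1006 × 4.20) = 0.6554
R = 1 / (1 − 0.6554) = 2.902
Css,max = 44.5 × 2.902 ≈ 129 ng/mL

129 ng/mL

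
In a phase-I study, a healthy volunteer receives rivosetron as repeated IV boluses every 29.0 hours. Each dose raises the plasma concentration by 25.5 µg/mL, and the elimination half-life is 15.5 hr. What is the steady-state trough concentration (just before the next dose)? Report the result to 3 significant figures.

k = ln 2 / 15.5 = 0.04472 hr⁻¹
Fraction remaining after one interval: e^(−kτ) = e^(−0.04472 × 29.0) = 0.2734
R = 1 / (1 − 0.2734) = 1.376
Css,max = 25.5 × 1.376 = 35.09 µg/mL
Css,min = Css,max × e^(−kτ) = 35.09 × 0.2734 ≈ 9.59 µg/mL

9.59 µg/mL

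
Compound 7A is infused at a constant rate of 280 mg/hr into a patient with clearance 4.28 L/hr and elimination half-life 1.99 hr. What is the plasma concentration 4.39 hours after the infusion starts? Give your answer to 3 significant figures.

51.2 mg/L

Css = rate / CL = 280 / 4.28 = 65.42 mg/L
k = ln 2 / 1.99 = 0.3483 hr⁻¹
C(t) = Css (1 − e^(−kt)) = 65.42 × (1 − e^(−1.529)) = 65.42 × 0.7833 ≈ 51.2 mg/L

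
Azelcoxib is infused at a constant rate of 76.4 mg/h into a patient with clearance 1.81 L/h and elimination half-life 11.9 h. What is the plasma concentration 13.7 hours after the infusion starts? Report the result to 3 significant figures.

23.2 mg/L

Css = rate / CL = 76.4 / 1.81 = 42.21 mg/L
k = ln 2 / 11.9 = 0.05825 h⁻¹
C(t) = Css (1 − e^(−kt)) = 42.21 × (1 − e^(−0.7980)) = 42.21 × 0.5498 ≈ 23.2 mg/L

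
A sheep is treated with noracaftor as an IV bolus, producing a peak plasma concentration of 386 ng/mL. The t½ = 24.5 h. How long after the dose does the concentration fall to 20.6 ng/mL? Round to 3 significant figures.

104 hours

k = ln 2 / 24.5 = 0.02829 h⁻¹
C(t) = C₀ e^(−kt)  ⇒  t = ln(C₀/C) / k
t = ln(386/20.6) / 0.02829 = 2.931 / 0.02829 ≈ 104 hours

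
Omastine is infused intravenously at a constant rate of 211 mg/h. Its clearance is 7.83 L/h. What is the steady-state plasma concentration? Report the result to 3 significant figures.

Css = infusion rate / CL = 211 / 7.83 ≈ 26.9 mg/L

26.9 mg/L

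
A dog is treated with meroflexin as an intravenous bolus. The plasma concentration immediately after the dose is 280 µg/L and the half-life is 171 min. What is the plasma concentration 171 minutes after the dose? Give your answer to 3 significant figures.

k = ln 2 / 171 = 0.004053 min⁻¹
C(t) = C₀ e^(−kt) = 280 × e^(−0.004053 × 171) = 280 × e^(−0.6931) = 280 × 0.5000 ≈ 140 µg/L

140 µg/L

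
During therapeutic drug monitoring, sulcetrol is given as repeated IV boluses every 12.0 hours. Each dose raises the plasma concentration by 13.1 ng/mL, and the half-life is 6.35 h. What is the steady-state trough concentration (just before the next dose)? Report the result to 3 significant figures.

k = ln 2 / 6.35 = 0.1092 h⁻¹
Fraction remaining after one interval: e^(−kτ) = e^(−0.1092 × 12.0) = 0.2699
R = 1 / (1 − 0.2699) = 1.370
Css,max = 13.1 × 1.370 = 17.94 ng/mL
Css,min = Css,max × e^(−kτ) = 17.94 × 0.2699 ≈ 4.84 ng/mL

4.84 ng/mL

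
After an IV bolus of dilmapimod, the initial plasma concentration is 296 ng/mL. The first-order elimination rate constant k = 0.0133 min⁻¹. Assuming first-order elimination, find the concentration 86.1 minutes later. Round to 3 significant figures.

94.2 ng/mL

C(t) = C₀ e^(−kt) = 296 × e^(−0.01330 × 86.1) = 296 × e^(−1.145) = 296 × 0.3182 ≈ 94.2 ng/mL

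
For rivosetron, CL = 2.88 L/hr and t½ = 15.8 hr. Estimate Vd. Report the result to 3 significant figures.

65.6 L

k = ln 2 / t½ = ln 2 / 15.8 = 0.04387 hr⁻¹
V = CL / k = 2.88 / 0.04387 ≈ 65.6 L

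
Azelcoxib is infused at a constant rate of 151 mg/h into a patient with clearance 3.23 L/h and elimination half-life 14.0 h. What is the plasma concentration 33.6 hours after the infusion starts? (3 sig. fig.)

37.9 µg/mL

Css = rate / CL = 151 / 3.23 = 46.75 µg/mL
k = ln 2 / 14.0 = 0.04951 h⁻¹
C(t) = Css (1 − e^(−kt)) = 46.75 × (1 − e^(−1.664)) = 46.75 × 0.8105 ≈ 37.9 µg/mL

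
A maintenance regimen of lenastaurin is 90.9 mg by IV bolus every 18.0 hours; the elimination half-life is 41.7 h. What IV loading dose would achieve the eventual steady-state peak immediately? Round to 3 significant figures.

352 mg

k = ln 2 / 41.7 = 0.01662 h⁻¹
Accumulation ratio R = 1 / (1 − e^(−kτ)) = 1 / (1 − e^(−0.01662×18.0)) = 1 / (1 − 0.7414) = 3.867
Loading dose = maintenance dose × R = 90.9 × 3.867 ≈ 352 mg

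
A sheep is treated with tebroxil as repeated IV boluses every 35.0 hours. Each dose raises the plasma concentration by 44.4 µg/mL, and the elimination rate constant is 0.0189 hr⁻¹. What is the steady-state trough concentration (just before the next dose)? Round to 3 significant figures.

Fraction remaining after one interval: e^(−kτ) = e^(−0.01890 × 35.0) = 0.5161
R = 1 / (1 − 0.5161) = 2.066
Css,max = 44.4 × 2.066 = 91.75 µg/mL
Css,min = Css,max × e^(−kτ) = 91.75 × 0.5161 ≈ 47.4 µg/mL

47.4 µg/mL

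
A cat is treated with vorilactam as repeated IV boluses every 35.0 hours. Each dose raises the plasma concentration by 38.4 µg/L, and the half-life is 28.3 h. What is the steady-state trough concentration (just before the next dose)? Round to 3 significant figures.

28.3 µg/L

k = ln 2 / 28.3 = 0.02449 h⁻¹
Fraction remaining after one interval: e^(−kτ) = e^(−0.02449 × 35.0) = 0.4243
R = 1 / (1 − 0.4243) = 1.737
Css,max = 38.4 × 1.737 = 66.70 µg/L
Css,min = Css,max × e^(−kτ) = 66.70 × 0.4243 ≈ 28.3 µg/L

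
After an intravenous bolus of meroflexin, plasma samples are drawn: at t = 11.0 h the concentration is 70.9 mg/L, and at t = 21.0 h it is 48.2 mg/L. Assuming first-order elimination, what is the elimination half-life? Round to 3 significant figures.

18.0 hours

k = ln(C₁/C₂) / (t₂ − t₁) = ln(70.9/48.2) / (21.0 − 11.0)
  = 0.3859 / 10.00 = 0.03859 h⁻¹
t½ = ln 2 / k = ln 2 / 0.03859 ≈ 18.0 hours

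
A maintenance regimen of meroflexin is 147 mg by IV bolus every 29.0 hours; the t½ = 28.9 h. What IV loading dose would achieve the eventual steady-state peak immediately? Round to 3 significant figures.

k = ln 2 / 28.9 = 0.02398 h⁻¹
Accumulation ratio R = 1 / (1 − e^(−kτ)) = 1 / (1 − e^(−0.02398×29.0)) = 1 / (1 − 0.4988) = 1.995
Loading dose = maintenance dose × R = 147 × 1.995 ≈ 293 mg

293 mg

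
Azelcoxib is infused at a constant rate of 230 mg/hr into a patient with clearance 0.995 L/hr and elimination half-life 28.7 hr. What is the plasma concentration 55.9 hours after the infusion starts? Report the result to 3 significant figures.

Css = rate / CL = 230 / 0.995 = 231.2 mg/L
k = ln 2 / 28.7 = 0.02415 hr⁻¹
C(t) = Css (1 − e^(−kt)) = 231.2 × (1 − e^(−1.350)) = 231.2 × 0.7408 ≈ 171 mg/L

171 mg/L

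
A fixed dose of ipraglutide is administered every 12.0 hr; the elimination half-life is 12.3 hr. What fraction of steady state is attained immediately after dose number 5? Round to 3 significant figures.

0.966

k = ln 2 / 12.3 = 0.05635 hr⁻¹
f_n = 1 − e^(−nkτ) = 1 − e^(−5 × 0.05635 × 12.0) = 1 − e^(−3.381) = 1 − 0.03401 ≈ 0.966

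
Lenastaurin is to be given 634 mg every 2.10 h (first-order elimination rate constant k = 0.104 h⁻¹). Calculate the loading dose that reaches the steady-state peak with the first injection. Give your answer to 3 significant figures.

3230 mg

Accumulation ratio R = 1 / (1 − e^(−kτ)) = 1 / (1 − e^(−0.1040×2.10)) = 1 / (1 − 0.8038) = 5.097
Loading dose = maintenance dose × R = 634 × 5.097 ≈ 3230 mg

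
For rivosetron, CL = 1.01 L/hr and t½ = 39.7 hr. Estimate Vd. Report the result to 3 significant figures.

k = ln 2 / t½ = ln 2 / 39.7 = 0.01746 hr⁻¹
V = CL / k = 1.01 / 0.01746 ≈ 57.8 L

57.8 L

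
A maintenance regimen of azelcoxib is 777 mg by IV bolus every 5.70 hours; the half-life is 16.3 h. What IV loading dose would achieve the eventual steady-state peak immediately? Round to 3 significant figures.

3610 mg

k = ln 2 / 16.3 = 0.04252 h⁻¹
Accumulation ratio R = 1 / (1 − e^(−kτ)) = 1 / (1 − e^(−0.04252×5.70)) = 1 / (1 − 0.7848) = 4.646
Loading dose = maintenance dose × R = 777 × 4.646 ≈ 3610 mg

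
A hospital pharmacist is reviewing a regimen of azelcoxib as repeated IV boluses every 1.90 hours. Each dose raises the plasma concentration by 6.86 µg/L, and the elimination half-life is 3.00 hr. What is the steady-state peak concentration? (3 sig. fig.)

19.3 µg/L

k = ln 2 / 3.00 = 0.2310 hr⁻¹
Fraction remaining after one interval: e^(−kτ) = e^(−0.2310 × 1.90) = 0.6447
R = 1 / (1 − 0.6447) = 2.814
Css,max = 6.86 × 2.814 ≈ 19.3 µg/L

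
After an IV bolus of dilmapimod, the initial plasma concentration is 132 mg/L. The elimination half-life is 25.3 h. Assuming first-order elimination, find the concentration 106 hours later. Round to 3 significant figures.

7.23 mg/L

k = ln 2 / 25.3 = 0.02740 h⁻¹
C(t) = C₀ e^(−kt) = 132 × e^(−0.02740 × 106) = 132 × e^(−2.904) = 132 × 0.05480 ≈ 7.23 mg/L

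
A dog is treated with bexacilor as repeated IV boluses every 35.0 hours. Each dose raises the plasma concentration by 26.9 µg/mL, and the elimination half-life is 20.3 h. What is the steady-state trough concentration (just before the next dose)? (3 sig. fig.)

11.7 µg/mL

k = ln 2 / 20.3 = 0.03415 h⁻¹
Fraction remaining after one interval: e^(−kτ) = e^(−0.03415 × 35.0) = 0.3027
R = 1 / (1 − 0.3027) = 1.434
Css,max = 26.9 × 1.434 = 38.58 µg/mL
Css,min = Css,max × e^(−kτ) = 38.58 × 0.3027 ≈ 11.7 µg/mL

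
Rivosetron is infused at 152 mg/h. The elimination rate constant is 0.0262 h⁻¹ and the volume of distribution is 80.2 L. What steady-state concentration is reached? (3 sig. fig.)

72.3 mg/L

CL = k · V = 0.0262 × 80.2 = 2.101 L/h
Css = rate / CL = 152 / 2.101 ≈ 72.3 mg/L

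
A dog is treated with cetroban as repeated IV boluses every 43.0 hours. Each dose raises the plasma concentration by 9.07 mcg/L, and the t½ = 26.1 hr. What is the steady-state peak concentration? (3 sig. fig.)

k = ln 2 / 26.1 = 0.02656 hr⁻¹
Fraction remaining after one interval: e^(−kτ) = e^(−0.02656 × 43.0) = 0.3192
R = 1 / (1 − 0.3192) = 1.469
Css,max = 9.07 × 1.469 ≈ 13.3 mcg/L

13.3 mcg/L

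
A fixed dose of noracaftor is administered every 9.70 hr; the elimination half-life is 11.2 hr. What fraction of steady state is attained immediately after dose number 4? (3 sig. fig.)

0.909

k = ln 2 / 11.2 = 0.06189 hr⁻¹
f_n = 1 − e^(−nkτ) = 1 − e^(−4 × 0.06189 × 9.70) = 1 − e^(−2.401) = 1 − 0.09060 ≈ 0.909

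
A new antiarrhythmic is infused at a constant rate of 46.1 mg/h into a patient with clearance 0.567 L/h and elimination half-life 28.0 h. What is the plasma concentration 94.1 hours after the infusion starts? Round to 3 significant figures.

73.4 µg/mL

Css = rate / CL = 46.1 / 0.567 = 81.31 µg/mL
k = ln 2 / 28.0 = 0.02476 h⁻¹
C(t) = Css (1 − e^(−kt)) = 81.31 × (1 − e^(−2.329)) = 81.31 × 0.9027 ≈ 73.4 µg/mL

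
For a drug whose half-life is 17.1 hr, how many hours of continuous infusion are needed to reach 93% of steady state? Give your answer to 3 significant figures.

k = ln 2 / 17.1 = 0.04053 hr⁻¹
f = 1 − e^(−kt)  ⇒  t = −ln(1 − f) / k
t = −ln(1 − 0.93) / 0.04053 = 2.659 / 0.04053 ≈ 65.6 hours

65.6 hours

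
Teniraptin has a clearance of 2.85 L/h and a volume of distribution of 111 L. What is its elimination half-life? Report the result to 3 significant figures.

27.0 hours

k = CL / V = 2.85 / 111 = 0.02568 h⁻¹
t½ = ln 2 / k = ln 2 / 0.02568 ≈ 27.0 hours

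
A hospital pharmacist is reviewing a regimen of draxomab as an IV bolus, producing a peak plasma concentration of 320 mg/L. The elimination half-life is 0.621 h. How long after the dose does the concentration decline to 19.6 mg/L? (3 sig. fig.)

k = ln 2 / 0.621 = 1.116 h⁻¹
C(t) = C₀ e^(−kt)  ⇒  t = ln(C₀/C) / k
t = ln(320/19.6) / 1.116 = 2.793 / 1.116 ≈ 2.50 hours

2.50 hours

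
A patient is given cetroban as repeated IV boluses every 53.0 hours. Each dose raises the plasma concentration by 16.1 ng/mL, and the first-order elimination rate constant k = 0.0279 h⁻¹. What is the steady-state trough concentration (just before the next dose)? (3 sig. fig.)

Fraction remaining after one interval: e^(−kτ) = e^(−0.02790 × 53.0) = 0.2279
R = 1 / (1 − 0.2279) = 1.295
Css,max = 16.1 × 1.295 = 20.85 ng/mL
Css,min = Css,max × e^(−kτ) = 20.85 × 0.2279 ≈ 4.75 ng/mL

4.75 ng/mL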